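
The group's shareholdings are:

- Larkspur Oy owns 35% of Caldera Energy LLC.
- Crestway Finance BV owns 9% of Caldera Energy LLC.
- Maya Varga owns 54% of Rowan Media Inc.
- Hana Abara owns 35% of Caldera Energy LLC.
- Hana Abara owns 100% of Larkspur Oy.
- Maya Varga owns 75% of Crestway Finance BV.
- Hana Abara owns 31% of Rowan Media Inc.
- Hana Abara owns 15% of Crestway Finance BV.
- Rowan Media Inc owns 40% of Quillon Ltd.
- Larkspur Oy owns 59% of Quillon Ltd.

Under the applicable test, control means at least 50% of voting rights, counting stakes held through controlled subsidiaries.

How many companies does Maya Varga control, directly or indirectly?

2

Maya holds 54% of Rowan, so Maya controls Rowan.
Maya holds 75% of Crestway, so Maya controls Crestway.
No other company's threshold is met.
Maya controls 2 companies.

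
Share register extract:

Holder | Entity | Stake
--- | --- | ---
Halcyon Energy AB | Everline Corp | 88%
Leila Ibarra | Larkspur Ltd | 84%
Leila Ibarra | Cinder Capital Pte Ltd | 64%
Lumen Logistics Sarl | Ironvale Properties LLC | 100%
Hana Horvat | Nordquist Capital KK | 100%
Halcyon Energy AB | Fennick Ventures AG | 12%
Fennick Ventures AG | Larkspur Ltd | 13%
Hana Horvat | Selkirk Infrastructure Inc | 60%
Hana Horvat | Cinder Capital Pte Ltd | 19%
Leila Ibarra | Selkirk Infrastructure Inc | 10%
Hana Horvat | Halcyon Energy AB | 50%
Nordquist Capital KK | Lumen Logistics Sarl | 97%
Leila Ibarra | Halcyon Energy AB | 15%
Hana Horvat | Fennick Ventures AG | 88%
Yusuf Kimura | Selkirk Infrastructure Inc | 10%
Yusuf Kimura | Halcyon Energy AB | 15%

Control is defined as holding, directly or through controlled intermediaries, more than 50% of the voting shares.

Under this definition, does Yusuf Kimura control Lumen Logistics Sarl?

Yusuf's largest direct stake is 15% in Halcyon, which does not meet the threshold, so Yusuf controls no company.
Neither Yusuf nor any entity Yusuf controls holds any voting interest in Lumen.
So Yusuf does not control Lumen.

No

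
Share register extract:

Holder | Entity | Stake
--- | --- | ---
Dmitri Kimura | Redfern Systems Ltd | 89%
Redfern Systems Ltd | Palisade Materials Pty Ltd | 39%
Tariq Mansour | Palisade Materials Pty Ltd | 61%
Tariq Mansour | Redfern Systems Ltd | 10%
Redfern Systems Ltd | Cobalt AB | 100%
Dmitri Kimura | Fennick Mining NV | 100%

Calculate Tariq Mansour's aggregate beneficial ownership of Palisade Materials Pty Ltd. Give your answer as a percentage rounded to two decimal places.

64.90%

Tariq reaches Palisade along 2 paths.
Direct stake: 61% = 61%.
Via Redfern: 10% × 39% = 3.9%.
Total: 61% + 3.9% = 64.9%.
Rounded: 64.90%.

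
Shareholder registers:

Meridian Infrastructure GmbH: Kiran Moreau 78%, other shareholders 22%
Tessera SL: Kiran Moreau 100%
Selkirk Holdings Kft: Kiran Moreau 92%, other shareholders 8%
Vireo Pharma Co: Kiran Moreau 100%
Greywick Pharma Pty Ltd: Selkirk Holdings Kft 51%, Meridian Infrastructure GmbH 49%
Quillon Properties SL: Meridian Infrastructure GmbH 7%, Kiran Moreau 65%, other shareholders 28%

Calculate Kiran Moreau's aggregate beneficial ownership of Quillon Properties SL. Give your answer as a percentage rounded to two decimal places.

70.46%

Kiran reaches Quillon along 2 paths.
Via Meridian: 78% × 7% = 5.46%.
Direct stake: 65% = 65%.
Total: 5.46% + 65% = 70.46%.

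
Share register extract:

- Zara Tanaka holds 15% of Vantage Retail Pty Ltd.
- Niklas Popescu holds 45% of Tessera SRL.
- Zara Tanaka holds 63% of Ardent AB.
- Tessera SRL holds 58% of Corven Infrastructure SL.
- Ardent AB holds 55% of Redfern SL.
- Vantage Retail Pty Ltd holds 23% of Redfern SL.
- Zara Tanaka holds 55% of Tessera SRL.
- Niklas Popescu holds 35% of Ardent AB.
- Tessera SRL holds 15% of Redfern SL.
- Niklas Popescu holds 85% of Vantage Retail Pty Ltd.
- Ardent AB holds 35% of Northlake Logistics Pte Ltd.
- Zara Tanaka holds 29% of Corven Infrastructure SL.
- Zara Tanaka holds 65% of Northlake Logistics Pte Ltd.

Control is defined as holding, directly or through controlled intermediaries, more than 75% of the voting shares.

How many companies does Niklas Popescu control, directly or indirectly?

1

Niklas holds 85% of Vantage, so Niklas controls Vantage.
No other company's threshold is met.
Niklas controls 1 company.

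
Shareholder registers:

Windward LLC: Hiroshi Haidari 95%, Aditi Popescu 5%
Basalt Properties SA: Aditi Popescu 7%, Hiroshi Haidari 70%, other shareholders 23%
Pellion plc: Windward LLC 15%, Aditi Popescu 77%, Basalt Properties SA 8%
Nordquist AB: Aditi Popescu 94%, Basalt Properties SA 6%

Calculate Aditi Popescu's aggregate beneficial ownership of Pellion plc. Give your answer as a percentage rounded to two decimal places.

78.31%

Aditi reaches Pellion along 3 paths.
Via Windward: 5% × 15% = 0.75%.
Direct stake: 77% = 77%.
Via Basalt: 7% × 8% = 0.56%.
Total: 0.75% + 77% + 0.56% = 78.31%.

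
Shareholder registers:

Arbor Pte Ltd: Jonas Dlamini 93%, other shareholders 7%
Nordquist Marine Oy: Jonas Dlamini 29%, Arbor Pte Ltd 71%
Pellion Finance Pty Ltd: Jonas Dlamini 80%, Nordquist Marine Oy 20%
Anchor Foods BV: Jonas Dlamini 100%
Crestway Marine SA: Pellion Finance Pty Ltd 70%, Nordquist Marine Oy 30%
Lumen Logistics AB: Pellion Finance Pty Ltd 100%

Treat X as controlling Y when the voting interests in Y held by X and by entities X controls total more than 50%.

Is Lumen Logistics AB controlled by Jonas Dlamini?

Yes

Jonas holds 93% of Arbor, so Jonas controls Arbor.
Jonas and Arbor together hold 29% + 71% = 100% of Nordquist, so Jonas controls Nordquist.
Jonas and Nordquist together hold 80% + 20% = 100% of Pellion, so Jonas controls Pellion.
Pellion holds 100% of Lumen, so Jonas controls Lumen.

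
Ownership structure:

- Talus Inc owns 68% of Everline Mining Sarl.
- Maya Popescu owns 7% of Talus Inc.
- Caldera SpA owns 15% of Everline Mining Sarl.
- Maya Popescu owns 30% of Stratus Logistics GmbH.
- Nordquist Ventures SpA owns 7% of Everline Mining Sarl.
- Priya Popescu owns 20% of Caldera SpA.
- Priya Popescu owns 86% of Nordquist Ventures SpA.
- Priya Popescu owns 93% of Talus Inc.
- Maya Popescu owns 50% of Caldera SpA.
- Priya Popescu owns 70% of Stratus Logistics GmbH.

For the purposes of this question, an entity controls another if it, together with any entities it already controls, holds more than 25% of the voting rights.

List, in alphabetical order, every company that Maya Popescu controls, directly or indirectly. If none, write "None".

Maya holds 50% of Caldera, so Maya controls Caldera.
Maya holds 30% of Stratus, so Maya controls Stratus.
No other company's threshold is met.

Caldera SpA, Stratus Logistics GmbH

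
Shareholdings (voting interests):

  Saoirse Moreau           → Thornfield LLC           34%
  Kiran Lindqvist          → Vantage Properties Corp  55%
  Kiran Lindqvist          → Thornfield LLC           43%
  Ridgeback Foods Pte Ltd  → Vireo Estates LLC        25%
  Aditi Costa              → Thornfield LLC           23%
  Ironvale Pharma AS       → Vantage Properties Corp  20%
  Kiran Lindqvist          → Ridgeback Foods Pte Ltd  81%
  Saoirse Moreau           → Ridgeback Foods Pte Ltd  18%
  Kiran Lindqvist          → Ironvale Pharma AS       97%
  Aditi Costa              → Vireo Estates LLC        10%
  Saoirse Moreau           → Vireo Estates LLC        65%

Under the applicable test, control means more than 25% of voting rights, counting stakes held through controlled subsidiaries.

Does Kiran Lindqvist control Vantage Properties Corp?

Yes

Kiran holds 97% of Ironvale, so Kiran controls Ironvale.
Ironvale and Kiran together hold 20% + 55% = 75% of Vantage, so Kiran controls Vantage.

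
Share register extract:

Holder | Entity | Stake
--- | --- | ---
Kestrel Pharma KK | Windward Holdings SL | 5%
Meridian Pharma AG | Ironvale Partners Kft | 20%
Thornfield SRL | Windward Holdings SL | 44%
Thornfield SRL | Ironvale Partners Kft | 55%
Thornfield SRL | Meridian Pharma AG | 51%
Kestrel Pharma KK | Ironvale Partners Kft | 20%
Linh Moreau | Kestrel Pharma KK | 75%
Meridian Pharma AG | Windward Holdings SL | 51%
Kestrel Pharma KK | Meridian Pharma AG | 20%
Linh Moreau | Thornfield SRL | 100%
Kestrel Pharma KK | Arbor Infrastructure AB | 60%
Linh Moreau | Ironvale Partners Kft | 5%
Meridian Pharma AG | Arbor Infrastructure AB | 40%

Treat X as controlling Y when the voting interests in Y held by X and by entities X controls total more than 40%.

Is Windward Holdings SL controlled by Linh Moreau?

Yes

Linh holds 100% of Thornfield, so Linh controls Thornfield.
Linh holds 75% of Kestrel, so Linh controls Kestrel.
Thornfield and Kestrel together hold 51% + 20% = 71% of Meridian, so Linh controls Meridian.
Meridian and Kestrel and Thornfield together hold 51% + 5% + 44% = 100% of Windward, so Linh controls Windward.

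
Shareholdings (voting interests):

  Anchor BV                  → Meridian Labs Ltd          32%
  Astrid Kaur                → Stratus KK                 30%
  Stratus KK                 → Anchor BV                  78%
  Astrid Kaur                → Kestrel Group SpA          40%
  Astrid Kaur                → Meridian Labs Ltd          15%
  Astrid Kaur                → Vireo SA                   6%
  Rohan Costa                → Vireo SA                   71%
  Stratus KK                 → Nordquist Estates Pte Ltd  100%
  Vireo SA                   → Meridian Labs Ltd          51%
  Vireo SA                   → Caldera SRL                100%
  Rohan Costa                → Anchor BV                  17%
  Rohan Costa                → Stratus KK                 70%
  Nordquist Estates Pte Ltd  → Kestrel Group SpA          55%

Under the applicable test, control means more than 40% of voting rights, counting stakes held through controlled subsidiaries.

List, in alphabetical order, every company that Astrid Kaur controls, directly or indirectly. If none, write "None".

Astrid's largest direct stake is 40% in Kestrel, which does not meet the threshold.

None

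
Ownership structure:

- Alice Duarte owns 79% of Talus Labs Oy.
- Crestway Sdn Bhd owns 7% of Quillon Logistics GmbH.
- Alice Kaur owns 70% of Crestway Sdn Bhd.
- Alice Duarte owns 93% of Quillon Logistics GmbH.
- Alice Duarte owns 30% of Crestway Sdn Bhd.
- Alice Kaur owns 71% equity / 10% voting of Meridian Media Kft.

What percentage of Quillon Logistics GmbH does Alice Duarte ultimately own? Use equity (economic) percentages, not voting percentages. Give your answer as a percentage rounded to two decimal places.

Alice Duarte reaches Quillon along 2 paths.
Direct stake: 93% = 93%.
Via Crestway: 30% × 7% = 2.1%.
Total: 93% + 2.1% = 95.1%.
Rounded: 95.10%.

95.10%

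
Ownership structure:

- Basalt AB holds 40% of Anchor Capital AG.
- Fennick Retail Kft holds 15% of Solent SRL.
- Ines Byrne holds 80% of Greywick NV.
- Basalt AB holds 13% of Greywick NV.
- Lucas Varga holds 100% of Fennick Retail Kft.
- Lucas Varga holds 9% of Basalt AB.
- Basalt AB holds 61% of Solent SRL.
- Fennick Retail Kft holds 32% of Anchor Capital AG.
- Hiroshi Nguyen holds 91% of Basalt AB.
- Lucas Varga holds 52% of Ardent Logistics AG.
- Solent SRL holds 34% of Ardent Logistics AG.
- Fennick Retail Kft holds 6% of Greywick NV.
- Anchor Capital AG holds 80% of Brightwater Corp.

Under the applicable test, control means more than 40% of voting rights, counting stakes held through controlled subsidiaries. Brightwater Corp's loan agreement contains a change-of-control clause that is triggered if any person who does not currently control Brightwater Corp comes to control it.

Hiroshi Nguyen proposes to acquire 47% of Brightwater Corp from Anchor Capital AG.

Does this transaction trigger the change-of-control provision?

The purchase adds only to Hiroshi's holdings (Anchor's stake shrinks), so Hiroshi is the only person who could newly come to control Brightwater.
Hiroshi holds 91% of Basalt, so Hiroshi controls Basalt.
Basalt holds 61% of Solent, so Hiroshi controls Solent.
Neither Hiroshi nor any entity Hiroshi controls holds any voting interest in Brightwater.
So before the transaction, Hiroshi does not control Brightwater.
After the purchase, Hiroshi holds 47% of Brightwater directly, and Anchor's stake falls to 33%.
Hiroshi holds 47% of Brightwater, so Hiroshi controls Brightwater.
Hiroshi did not control Brightwater before and does after, so the clause is triggered.

Yes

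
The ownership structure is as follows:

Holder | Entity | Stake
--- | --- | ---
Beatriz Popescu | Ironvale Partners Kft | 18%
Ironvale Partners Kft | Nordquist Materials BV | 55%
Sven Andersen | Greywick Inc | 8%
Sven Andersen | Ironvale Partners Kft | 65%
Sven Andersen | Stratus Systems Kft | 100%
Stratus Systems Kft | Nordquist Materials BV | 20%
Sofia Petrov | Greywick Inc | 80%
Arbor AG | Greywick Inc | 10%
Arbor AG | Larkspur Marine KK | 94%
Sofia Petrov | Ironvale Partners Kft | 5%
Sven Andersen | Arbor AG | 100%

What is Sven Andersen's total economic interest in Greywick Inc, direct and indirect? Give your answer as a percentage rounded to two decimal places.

18.00%

Sven reaches Greywick along 2 paths.
Direct stake: 8% = 8%.
Via Arbor: 100% × 10% = 10%.
Total: 8% + 10% = 18%.
Rounded: 18.00%.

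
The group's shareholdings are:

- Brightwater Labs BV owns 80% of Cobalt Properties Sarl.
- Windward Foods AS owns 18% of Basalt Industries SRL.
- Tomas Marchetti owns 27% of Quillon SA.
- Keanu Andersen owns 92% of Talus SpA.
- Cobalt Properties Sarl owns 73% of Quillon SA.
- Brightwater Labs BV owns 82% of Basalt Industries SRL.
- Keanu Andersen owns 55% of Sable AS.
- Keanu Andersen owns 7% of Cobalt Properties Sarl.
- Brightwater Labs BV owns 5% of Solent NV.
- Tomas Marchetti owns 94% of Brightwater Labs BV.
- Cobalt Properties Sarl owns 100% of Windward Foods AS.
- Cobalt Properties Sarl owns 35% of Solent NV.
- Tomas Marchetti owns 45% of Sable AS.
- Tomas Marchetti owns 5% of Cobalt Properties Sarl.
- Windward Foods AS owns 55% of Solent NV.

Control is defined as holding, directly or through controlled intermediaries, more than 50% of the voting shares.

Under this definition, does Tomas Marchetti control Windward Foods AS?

Yes

Tomas holds 94% of Brightwater, so Tomas controls Brightwater.
Tomas and Brightwater together hold 5% + 80% = 85% of Cobalt, so Tomas controls Cobalt.
Cobalt holds 100% of Windward, so Tomas controls Windward.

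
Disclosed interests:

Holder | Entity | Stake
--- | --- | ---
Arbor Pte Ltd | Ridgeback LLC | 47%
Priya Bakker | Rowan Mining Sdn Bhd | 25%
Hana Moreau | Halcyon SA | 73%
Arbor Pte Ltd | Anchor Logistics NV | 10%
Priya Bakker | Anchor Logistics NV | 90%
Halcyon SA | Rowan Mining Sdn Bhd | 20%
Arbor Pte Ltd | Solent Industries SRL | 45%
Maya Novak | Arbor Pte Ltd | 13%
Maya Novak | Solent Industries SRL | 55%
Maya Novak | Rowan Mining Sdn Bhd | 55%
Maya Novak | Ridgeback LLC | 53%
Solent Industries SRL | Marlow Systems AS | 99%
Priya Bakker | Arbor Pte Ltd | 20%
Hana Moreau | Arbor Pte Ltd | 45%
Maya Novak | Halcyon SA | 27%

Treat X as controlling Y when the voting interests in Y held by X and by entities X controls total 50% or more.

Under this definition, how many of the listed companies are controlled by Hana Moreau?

1

Hana holds 73% of Halcyon, so Hana controls Halcyon.
No other company's threshold is met.
Hana controls 1 company.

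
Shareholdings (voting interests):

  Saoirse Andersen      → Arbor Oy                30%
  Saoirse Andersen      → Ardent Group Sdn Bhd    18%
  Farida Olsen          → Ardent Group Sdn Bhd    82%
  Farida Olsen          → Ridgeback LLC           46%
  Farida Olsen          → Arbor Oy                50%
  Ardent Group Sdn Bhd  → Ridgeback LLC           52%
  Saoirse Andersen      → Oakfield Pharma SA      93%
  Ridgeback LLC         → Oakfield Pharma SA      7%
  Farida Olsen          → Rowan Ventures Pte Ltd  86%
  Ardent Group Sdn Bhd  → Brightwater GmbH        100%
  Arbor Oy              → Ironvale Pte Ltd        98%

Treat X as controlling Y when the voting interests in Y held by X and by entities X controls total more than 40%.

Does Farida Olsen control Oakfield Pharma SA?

Farida holds 82% of Ardent, so Farida controls Ardent.
Farida holds 50% of Arbor, so Farida controls Arbor.
Arbor holds 98% of Ironvale, so Farida controls Ironvale.
Farida and Ardent together hold 46% + 52% = 98% of Ridgeback, so Farida controls Ridgeback.
Ardent holds 100% of Brightwater, so Farida controls Brightwater.
Farida holds 86% of Rowan, so Farida controls Rowan.
In Oakfield, Farida's side holds only 7%, not > 40%.
So Farida does not control Oakfield.

No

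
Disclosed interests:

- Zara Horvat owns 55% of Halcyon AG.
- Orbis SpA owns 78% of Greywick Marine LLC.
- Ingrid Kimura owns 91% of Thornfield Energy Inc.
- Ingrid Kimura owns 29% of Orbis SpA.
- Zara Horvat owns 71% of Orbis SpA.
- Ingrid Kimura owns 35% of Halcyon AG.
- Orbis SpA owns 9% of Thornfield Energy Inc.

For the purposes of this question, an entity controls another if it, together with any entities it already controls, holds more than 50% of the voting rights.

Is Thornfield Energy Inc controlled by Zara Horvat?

No

Zara holds 71% of Orbis, so Zara controls Orbis.
Zara holds 55% of Halcyon, so Zara controls Halcyon.
Orbis holds 78% of Greywick, so Zara controls Greywick.
In Thornfield, Zara's side holds only 9%, not > 50%.
So Zara does not control Thornfield.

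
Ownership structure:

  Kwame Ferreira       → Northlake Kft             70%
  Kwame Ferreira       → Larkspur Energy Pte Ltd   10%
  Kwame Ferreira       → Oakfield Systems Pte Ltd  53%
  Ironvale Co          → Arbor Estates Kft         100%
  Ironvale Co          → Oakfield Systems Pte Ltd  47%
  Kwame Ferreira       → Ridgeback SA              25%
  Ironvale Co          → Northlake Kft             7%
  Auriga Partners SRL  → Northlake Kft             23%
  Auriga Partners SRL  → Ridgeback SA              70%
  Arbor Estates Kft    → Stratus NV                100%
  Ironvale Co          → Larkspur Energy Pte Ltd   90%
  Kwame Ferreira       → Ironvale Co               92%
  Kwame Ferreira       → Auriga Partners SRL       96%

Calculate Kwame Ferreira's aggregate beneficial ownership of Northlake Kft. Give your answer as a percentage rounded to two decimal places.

98.52%

Kwame reaches Northlake along 3 paths.
Direct stake: 70% = 70%.
Via Ironvale: 92% × 7% = 6.44%.
Via Auriga: 96% × 23% = 22.08%.
Total: 70% + 6.44% + 22.08% = 98.52%.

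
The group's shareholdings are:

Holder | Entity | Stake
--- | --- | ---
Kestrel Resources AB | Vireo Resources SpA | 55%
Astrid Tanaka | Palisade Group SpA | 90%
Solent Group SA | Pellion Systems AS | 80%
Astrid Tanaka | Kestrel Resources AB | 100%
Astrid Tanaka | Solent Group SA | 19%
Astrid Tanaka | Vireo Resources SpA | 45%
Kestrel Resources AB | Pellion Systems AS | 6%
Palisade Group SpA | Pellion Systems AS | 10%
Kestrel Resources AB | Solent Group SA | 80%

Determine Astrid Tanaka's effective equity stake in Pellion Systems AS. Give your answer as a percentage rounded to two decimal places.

Astrid reaches Pellion along 4 paths.
Via Palisade: 90% × 10% = 9%.
Via Kestrel: 100% × 6% = 6%.
Via Kestrel → Solent: 100% × 80% × 80% = 64%.
Via Solent: 19% × 80% = 15.2%.
Total: 9% + 6% + 64% + 15.2% = 94.2%.
Rounded: 94.20%.

94.20%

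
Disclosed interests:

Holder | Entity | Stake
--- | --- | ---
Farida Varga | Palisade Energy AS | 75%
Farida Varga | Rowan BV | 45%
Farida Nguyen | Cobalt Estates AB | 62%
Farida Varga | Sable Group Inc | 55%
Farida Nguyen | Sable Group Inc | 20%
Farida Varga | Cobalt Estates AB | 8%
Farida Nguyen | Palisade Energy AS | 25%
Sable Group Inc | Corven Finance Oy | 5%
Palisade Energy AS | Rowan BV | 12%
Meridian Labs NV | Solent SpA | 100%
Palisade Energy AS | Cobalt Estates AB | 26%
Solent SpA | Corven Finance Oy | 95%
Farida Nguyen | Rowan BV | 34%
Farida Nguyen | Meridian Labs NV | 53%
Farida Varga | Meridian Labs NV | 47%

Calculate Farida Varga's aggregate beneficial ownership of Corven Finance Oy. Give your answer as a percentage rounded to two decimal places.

Farida Varga reaches Corven along 2 paths.
Via Sable: 55% × 5% = 2.75%.
Via Meridian → Solent: 47% × 100% × 95% = 44.65%.
Total: 2.75% + 44.65% = 47.4%.
Rounded: 47.40%.

47.40%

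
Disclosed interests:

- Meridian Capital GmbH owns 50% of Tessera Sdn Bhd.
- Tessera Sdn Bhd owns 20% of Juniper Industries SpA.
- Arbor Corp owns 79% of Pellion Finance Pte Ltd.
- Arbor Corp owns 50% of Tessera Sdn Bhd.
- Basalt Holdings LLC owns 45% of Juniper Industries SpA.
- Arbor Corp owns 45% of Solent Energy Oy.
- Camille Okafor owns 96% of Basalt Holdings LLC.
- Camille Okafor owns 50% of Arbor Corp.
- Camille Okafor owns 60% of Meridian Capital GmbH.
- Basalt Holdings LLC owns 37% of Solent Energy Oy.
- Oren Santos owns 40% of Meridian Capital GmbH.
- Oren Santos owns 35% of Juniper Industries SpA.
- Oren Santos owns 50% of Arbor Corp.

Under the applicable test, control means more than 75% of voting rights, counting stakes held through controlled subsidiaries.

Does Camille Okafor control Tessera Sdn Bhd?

Camille holds 96% of Basalt, so Camille controls Basalt.
Neither Camille nor any entity Camille controls holds any voting interest in Tessera.
So Camille does not control Tessera.

No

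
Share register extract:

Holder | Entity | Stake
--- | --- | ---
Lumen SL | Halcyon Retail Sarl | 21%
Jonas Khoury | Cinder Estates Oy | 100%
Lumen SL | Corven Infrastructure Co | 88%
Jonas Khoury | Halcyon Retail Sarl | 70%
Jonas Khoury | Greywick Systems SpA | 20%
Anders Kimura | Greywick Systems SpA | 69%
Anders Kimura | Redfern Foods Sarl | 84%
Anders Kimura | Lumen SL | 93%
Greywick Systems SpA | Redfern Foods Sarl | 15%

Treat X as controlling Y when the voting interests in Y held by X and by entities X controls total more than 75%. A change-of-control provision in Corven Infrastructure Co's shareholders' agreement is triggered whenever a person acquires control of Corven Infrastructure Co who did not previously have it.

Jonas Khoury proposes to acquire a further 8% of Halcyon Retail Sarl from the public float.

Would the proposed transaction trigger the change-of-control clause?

No

The purchase changes only Jonas's holdings, so Jonas is the only person who could newly come to control Corven.
Jonas holds 100% of Cinder, so Jonas controls Cinder.
Neither Jonas nor any entity Jonas controls holds any voting interest in Corven.
So before the transaction, Jonas does not control Corven.
After the purchase, Jonas's direct stake in Halcyon rises to 70% + 8% = 78%.
Jonas holds 78% of Halcyon, so Jonas controls Halcyon.
After the transaction, neither Jonas nor any entity Jonas controls holds a voting interest in Corven, so Jonas still does not control it.
No new person acquires control, so the clause is not triggered.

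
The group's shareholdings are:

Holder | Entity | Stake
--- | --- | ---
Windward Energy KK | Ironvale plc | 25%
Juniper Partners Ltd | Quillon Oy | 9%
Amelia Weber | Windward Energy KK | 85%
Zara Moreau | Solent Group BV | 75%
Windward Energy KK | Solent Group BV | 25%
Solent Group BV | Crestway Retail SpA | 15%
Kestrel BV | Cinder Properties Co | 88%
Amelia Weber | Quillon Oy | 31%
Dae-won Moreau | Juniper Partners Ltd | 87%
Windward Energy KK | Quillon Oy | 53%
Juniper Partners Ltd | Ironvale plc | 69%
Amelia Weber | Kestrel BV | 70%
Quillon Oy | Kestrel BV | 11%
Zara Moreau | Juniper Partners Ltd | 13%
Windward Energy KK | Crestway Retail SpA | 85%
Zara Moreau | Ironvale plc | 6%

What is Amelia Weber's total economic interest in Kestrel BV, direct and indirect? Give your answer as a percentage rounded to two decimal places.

Amelia reaches Kestrel along 3 paths.
Direct stake: 70% = 70%.
Via Windward → Quillon: 85% × 53% × 11% = 4.9555%.
Via Quillon: 31% × 11% = 3.41%.
Total: 70% + 4.9555% + 3.41% = 78.3655%.
Rounded: 78.37%.

78.37%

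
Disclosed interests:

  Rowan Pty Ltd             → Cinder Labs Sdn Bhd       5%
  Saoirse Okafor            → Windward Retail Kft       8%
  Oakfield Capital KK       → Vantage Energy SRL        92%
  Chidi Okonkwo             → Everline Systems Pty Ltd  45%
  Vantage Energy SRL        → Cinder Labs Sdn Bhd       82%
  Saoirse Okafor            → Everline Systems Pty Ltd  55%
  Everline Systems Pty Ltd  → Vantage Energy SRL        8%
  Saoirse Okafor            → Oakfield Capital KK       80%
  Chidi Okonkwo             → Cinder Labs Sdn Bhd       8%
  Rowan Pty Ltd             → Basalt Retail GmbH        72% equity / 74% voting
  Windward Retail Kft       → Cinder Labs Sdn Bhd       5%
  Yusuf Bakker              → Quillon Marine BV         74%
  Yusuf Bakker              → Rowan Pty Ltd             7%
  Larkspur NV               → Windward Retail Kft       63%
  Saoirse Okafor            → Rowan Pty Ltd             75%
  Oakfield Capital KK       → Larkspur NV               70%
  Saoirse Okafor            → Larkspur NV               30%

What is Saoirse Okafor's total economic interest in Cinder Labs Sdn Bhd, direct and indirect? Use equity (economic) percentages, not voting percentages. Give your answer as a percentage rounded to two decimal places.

Saoirse reaches Cinder along 6 paths.
Via Everline → Vantage: 55% × 8% × 82% = 3.608%.
Via Oakfield → Vantage: 80% × 92% × 82% = 60.352%.
Via Rowan: 75% × 5% = 3.75%.
Via Oakfield → Larkspur → Windward: 80% × 70% × 63% × 5% = 1.764%.
Via Larkspur → Windward: 30% × 63% × 5% = 0.945%.
Via Windward: 8% × 5% = 0.4%.
Total: 3.608% + 60.352% + 3.75% + 1.764% + 0.945% + 0.4% = 70.819%.
Rounded: 70.82%.

70.82%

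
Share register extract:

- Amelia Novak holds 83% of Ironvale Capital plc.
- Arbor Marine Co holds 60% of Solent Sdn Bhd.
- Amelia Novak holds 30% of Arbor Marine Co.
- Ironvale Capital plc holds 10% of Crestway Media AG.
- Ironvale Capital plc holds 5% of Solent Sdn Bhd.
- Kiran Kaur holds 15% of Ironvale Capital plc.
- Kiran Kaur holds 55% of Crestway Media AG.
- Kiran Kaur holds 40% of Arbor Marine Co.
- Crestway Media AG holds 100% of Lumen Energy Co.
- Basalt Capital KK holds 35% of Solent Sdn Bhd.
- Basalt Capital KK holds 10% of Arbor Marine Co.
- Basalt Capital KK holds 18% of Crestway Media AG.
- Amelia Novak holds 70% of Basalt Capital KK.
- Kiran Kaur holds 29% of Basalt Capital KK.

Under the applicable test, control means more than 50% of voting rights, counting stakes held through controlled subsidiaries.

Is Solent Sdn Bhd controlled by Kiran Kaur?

Kiran holds 55% of Crestway, so Kiran controls Crestway.
Crestway holds 100% of Lumen, so Kiran controls Lumen.
Neither Kiran nor any entity Kiran controls holds any voting interest in Solent.
So Kiran does not control Solent.

No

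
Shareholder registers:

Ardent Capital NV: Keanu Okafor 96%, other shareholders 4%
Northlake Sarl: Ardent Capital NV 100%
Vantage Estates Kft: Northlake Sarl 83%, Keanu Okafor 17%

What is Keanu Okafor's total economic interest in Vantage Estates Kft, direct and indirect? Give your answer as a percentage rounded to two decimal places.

Keanu reaches Vantage along 2 paths.
Via Ardent → Northlake: 96% × 100% × 83% = 79.68%.
Direct stake: 17% = 17%.
Total: 79.68% + 17% = 96.68%.

96.68%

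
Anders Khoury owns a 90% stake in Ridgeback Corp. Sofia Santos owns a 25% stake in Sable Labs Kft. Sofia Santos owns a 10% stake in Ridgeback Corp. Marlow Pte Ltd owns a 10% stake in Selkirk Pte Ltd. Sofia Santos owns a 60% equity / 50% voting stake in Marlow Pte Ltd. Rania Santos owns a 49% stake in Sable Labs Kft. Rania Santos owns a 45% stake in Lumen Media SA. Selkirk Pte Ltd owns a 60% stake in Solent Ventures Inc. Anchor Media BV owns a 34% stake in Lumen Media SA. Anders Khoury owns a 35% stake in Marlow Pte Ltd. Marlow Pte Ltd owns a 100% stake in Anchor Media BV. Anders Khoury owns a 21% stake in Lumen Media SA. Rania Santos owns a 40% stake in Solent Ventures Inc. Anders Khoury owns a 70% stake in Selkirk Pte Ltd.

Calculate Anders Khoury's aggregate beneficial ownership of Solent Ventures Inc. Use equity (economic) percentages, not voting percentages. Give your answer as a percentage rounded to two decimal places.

Anders reaches Solent along 2 paths.
Via Marlow → Selkirk: 35% × 10% × 60% = 2.1%.
Via Selkirk: 70% × 60% = 42%.
Total: 2.1% + 42% = 44.1%.
Rounded: 44.10%.

44.10%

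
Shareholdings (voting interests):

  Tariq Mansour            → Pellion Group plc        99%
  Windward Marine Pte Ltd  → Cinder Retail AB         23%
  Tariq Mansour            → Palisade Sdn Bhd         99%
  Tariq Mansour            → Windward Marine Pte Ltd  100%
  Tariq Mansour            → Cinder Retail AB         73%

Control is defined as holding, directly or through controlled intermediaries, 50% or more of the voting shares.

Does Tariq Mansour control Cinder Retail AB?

Yes

Tariq holds 100% of Windward, so Tariq controls Windward.
Tariq and Windward together hold 73% + 23% = 96% of Cinder, so Tariq controls Cinder.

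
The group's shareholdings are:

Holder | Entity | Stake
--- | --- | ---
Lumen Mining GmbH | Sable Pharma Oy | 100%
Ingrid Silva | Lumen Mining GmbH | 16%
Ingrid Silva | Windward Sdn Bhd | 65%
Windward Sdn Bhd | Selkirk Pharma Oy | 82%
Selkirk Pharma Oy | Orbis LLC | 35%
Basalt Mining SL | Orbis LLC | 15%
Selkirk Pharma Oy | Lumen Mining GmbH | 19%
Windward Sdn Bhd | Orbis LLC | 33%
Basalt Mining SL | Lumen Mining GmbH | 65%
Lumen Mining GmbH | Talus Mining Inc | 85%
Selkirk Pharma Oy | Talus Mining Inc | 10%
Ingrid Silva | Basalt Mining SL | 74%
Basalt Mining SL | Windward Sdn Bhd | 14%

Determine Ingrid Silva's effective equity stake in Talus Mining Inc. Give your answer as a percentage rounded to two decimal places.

70.64%

Ingrid reaches Talus along 6 paths.
Via Basalt → Windward → Selkirk: 74% × 14% × 82% × 10% = 0.84952%.
Via Windward → Selkirk: 65% × 82% × 10% = 5.33%.
Via Lumen: 16% × 85% = 13.6%.
Via Basalt → Windward → Selkirk → Lumen: 74% × 14% × 82% × 19% × 85% = 1.3719748%.
Via Windward → Selkirk → Lumen: 65% × 82% × 19% × 85% = 8.60795%.
Via Basalt → Lumen: 74% × 65% × 85% = 40.885%.
Total: 0.84952% + 5.33% + 13.6% + 1.3719748% + 8.60795% + 40.885% = 70.6444448%.
Rounded: 70.64%.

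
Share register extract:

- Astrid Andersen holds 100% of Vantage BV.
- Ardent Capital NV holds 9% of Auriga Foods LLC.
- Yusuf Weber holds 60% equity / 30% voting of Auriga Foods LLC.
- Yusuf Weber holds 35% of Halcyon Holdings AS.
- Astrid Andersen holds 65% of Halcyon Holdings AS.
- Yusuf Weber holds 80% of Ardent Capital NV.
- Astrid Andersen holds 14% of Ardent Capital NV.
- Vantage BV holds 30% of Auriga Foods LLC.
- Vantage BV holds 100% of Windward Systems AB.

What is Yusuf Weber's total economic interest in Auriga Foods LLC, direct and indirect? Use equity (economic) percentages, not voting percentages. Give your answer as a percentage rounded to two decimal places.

Yusuf reaches Auriga along 2 paths.
Direct stake: 60% = 60%.
Via Ardent: 80% × 9% = 7.2%.
Total: 60% + 7.2% = 67.2%.
Rounded: 67.20%.

67.20%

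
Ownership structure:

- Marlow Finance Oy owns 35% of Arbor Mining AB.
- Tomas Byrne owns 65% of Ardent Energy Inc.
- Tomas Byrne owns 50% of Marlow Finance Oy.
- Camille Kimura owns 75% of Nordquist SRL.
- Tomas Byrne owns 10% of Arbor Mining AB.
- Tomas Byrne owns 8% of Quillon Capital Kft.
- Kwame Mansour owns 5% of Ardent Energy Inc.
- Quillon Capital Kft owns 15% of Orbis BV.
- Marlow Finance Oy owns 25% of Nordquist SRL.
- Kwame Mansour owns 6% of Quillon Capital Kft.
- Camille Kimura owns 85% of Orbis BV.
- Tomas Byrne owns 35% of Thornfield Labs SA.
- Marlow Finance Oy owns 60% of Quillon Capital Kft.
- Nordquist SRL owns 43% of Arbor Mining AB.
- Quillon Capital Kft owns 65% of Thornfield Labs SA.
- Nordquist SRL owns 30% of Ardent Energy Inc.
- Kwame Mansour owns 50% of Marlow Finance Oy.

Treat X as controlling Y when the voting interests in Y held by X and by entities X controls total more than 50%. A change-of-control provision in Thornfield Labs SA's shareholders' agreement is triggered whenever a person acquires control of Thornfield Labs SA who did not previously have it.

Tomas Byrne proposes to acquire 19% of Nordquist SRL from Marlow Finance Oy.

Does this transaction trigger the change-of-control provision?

The purchase adds only to Tomas's holdings (Marlow's stake shrinks), so Tomas is the only person who could newly come to control Thornfield.
Tomas holds 65% of Ardent, so Tomas controls Ardent.
In Thornfield, Tomas's side holds only 35%, not > 50%.
So before the transaction, Tomas does not control Thornfield.
After the purchase, Tomas holds 19% of Nordquist directly, and Marlow's stake falls to 6%.
Tomas's side now holds 19% of Nordquist, not > 50%, so Tomas still does not control Nordquist.
After the transaction, Tomas's side holds 35% of Thornfield, not > 50%, so Tomas still does not control Thornfield.
No new person acquires control, so the clause is not triggered.

No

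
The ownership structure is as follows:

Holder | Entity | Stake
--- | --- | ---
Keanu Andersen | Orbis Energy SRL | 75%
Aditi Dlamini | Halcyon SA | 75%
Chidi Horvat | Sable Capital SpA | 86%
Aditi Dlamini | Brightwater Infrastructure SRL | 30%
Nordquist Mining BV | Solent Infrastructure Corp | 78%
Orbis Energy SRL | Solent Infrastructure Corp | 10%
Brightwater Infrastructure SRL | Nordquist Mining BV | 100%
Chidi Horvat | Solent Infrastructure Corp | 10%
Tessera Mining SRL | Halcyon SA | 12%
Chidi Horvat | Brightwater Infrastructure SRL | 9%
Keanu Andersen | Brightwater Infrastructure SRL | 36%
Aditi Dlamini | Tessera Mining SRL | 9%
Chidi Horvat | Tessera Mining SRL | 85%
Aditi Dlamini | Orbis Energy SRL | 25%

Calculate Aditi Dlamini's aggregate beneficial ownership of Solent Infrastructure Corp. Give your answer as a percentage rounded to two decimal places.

Aditi reaches Solent along 2 paths.
Via Brightwater → Nordquist: 30% × 100% × 78% = 23.4%.
Via Orbis: 25% × 10% = 2.5%.
Total: 23.4% + 2.5% = 25.9%.
Rounded: 25.90%.

25.90%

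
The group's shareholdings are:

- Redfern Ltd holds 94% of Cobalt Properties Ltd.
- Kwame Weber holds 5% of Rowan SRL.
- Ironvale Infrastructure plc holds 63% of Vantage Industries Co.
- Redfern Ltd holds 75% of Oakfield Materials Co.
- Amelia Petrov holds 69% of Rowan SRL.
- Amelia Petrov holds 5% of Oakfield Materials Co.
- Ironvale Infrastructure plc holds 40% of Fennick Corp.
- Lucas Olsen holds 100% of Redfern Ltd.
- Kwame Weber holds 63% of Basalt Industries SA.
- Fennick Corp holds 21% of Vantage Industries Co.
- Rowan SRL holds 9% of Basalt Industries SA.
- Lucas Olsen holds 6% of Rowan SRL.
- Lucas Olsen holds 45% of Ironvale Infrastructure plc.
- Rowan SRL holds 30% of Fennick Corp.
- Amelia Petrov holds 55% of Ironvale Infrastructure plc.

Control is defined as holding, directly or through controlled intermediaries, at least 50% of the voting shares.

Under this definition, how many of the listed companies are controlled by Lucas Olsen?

3

Lucas holds 100% of Redfern, so Lucas controls Redfern.
Redfern holds 94% of Cobalt, so Lucas controls Cobalt.
Redfern holds 75% of Oakfield, so Lucas controls Oakfield.
No other company's threshold is met.
Lucas controls 3 companies.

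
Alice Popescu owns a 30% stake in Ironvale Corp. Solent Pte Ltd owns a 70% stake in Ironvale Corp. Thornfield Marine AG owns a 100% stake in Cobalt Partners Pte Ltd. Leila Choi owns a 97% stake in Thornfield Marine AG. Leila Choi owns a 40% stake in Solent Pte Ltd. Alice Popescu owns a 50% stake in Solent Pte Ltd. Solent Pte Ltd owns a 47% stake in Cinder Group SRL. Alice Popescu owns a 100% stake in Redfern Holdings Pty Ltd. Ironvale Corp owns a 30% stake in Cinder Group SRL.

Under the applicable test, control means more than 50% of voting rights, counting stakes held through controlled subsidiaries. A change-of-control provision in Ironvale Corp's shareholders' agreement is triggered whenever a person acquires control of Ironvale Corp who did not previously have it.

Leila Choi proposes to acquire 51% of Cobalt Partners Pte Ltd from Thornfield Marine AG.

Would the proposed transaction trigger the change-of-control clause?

The purchase adds only to Leila's holdings (Thornfield's stake shrinks), so Leila is the only person who could newly come to control Ironvale.
Leila holds 97% of Thornfield, so Leila controls Thornfield.
Thornfield holds 100% of Cobalt, so Leila controls Cobalt.
Neither Leila nor any entity Leila controls holds any voting interest in Ironvale.
So before the transaction, Leila does not control Ironvale.
After the purchase, Leila holds 51% of Cobalt directly, and Thornfield's stake falls to 49%.
Thornfield and Leila together hold 49% + 51% = 100% of Cobalt, so Leila controls Cobalt.
After the transaction, neither Leila nor any entity Leila controls holds a voting interest in Ironvale, so Leila still does not control it.
No new person acquires control, so the clause is not triggered.

No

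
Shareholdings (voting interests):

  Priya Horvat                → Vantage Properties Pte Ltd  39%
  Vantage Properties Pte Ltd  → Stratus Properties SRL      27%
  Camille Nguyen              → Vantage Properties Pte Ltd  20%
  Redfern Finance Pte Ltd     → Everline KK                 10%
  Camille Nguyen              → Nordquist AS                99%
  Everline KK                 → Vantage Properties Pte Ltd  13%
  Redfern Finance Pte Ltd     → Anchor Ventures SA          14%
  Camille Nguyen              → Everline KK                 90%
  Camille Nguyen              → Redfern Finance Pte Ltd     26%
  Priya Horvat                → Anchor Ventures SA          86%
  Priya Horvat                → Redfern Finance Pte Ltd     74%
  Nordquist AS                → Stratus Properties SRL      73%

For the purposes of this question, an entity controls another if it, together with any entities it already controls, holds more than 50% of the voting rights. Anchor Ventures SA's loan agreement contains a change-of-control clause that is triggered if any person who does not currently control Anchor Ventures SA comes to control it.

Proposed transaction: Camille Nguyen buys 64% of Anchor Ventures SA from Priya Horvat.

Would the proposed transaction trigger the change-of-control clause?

Yes

The purchase adds only to Camille's holdings (Priya's stake shrinks), so Camille is the only person who could newly come to control Anchor.
Camille holds 90% of Everline, so Camille controls Everline.
Camille holds 99% of Nordquist, so Camille controls Nordquist.
Nordquist holds 73% of Stratus, so Camille controls Stratus.
Neither Camille nor any entity Camille controls holds any voting interest in Anchor.
So before the transaction, Camille does not control Anchor.
After the purchase, Camille holds 64% of Anchor directly, and Priya's stake falls to 22%.
Camille holds 64% of Anchor, so Camille controls Anchor.
Camille did not control Anchor before and does after, so the clause is triggered.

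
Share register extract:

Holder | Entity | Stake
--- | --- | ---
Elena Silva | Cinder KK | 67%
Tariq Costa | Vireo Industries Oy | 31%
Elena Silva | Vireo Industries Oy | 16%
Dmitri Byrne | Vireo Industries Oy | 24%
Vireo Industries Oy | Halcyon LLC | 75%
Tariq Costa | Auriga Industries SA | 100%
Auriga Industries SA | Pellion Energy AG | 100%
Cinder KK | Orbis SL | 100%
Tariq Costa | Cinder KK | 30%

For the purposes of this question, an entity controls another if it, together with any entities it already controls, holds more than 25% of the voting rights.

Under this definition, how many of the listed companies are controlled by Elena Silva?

Elena holds 67% of Cinder, so Elena controls Cinder.
Cinder holds 100% of Orbis, so Elena controls Orbis.
No other company's threshold is met.
Elena controls 2 companies.

2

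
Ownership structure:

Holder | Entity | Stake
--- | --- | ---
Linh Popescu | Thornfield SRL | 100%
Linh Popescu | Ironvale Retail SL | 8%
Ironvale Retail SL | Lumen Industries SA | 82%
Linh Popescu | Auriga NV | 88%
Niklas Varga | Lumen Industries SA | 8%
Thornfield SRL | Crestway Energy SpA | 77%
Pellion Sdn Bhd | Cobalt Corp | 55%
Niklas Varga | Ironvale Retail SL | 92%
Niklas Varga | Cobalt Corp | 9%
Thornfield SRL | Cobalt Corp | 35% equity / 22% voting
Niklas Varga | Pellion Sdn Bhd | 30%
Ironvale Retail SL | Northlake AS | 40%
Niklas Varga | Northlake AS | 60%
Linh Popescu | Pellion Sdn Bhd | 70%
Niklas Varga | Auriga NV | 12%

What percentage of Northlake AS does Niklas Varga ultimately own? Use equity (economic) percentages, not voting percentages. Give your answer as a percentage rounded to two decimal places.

96.80%

Niklas reaches Northlake along 2 paths.
Via Ironvale: 92% × 40% = 36.8%.
Direct stake: 60% = 60%.
Total: 36.8% + 60% = 96.8%.
Rounded: 96.80%.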